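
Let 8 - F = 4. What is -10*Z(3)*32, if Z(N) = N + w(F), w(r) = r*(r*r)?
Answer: -21440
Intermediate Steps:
F = 4 (F = 8 - 1*4 = 8 - 4 = 4)
w(r) = r³ (w(r) = r*r² = r³)
Z(N) = 64 + N (Z(N) = N + 4³ = N + 64 = 64 + N)
-10*Z(3)*32 = -10*(64 + 3)*32 = -10*67*32 = -670*32 = -21440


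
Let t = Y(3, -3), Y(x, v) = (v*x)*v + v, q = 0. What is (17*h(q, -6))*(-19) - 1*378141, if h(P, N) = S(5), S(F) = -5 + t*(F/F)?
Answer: -384278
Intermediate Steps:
Y(x, v) = v + x*v² (Y(x, v) = x*v² + v = v + x*v²)
t = 24 (t = -3*(1 - 3*3) = -3*(1 - 9) = -3*(-8) = 24)
S(F) = 19 (S(F) = -5 + 24*(F/F) = -5 + 24*1 = -5 + 24 = 19)
h(P, N) = 19
(17*h(q, -6))*(-19) - 1*378141 = (17*19)*(-19) - 1*378141 = 323*(-19) - 378141 = -6137 - 378141 = -384278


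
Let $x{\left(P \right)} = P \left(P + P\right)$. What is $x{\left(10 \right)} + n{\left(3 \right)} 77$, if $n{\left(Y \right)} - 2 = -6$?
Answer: $-108$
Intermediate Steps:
$n{\left(Y \right)} = -4$ ($n{\left(Y \right)} = 2 - 6 = -4$)
$x{\left(P \right)} = 2 P^{2}$ ($x{\left(P \right)} = P 2 P = 2 P^{2}$)
$x{\left(10 \right)} + n{\left(3 \right)} 77 = 2 \cdot 10^{2} - 308 = 2 \cdot 100 - 308 = 200 - 308 = -108$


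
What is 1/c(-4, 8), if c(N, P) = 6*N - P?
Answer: -1/32 ≈ -0.031250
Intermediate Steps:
c(N, P) = -P + 6*N
1/c(-4, 8) = 1/(-1*8 + 6*(-4)) = 1/(-8 - 24) = 1/(-32) = -1/32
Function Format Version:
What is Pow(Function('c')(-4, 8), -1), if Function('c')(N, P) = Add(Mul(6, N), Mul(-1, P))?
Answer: Rational(-1, 32) ≈ -0.031250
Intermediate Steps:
Function('c')(N, P) = Add(Mul(-1, P), Mul(6, N))
Pow(Function('c')(-4, 8), -1) = Pow(Add(Mul(-1, 8), Mul(6, -4)), -1) = Pow(Add(-8, -24), -1) = Pow(-32, -1) = Rational(-1, 32)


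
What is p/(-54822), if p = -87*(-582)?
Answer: -8439/9137 ≈ -0.92361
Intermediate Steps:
p = 50634
p/(-54822) = 50634/(-54822) = 50634*(-1/54822) = -8439/9137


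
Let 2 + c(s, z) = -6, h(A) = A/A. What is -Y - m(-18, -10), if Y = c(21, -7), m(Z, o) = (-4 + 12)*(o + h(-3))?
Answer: 80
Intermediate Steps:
h(A) = 1
c(s, z) = -8 (c(s, z) = -2 - 6 = -8)
m(Z, o) = 8 + 8*o (m(Z, o) = (-4 + 12)*(o + 1) = 8*(1 + o) = 8 + 8*o)
Y = -8
-Y - m(-18, -10) = -1*(-8) - (8 + 8*(-10)) = 8 - (8 - 80) = 8 - 1*(-72) = 8 + 72 = 80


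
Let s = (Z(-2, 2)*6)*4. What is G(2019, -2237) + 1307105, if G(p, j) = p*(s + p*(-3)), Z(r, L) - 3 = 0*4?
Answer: -10776610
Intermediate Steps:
Z(r, L) = 3 (Z(r, L) = 3 + 0*4 = 3 + 0 = 3)
s = 72 (s = (3*6)*4 = 18*4 = 72)
G(p, j) = p*(72 - 3*p) (G(p, j) = p*(72 + p*(-3)) = p*(72 - 3*p))
G(2019, -2237) + 1307105 = 3*2019*(24 - 1*2019) + 1307105 = 3*2019*(24 - 2019) + 1307105 = 3*2019*(-1995) + 1307105 = -12083715 + 1307105 = -10776610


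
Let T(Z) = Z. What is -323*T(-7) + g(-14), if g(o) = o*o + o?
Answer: 2443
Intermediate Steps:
g(o) = o + o² (g(o) = o² + o = o + o²)
-323*T(-7) + g(-14) = -323*(-7) - 14*(1 - 14) = 2261 - 14*(-13) = 2261 + 182 = 2443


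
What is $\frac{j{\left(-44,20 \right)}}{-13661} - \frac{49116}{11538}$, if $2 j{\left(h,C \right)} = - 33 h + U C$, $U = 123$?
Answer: $- \frac{115590334}{26270103} \approx -4.4001$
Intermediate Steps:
$j{\left(h,C \right)} = - \frac{33 h}{2} + \frac{123 C}{2}$ ($j{\left(h,C \right)} = \frac{- 33 h + 123 C}{2} = - \frac{33 h}{2} + \frac{123 C}{2}$)
$\frac{j{\left(-44,20 \right)}}{-13661} - \frac{49116}{11538} = \frac{\left(- \frac{33}{2}\right) \left(-44\right) + \frac{123}{2} \cdot 20}{-13661} - \frac{49116}{11538} = \left(726 + 1230\right) \left(- \frac{1}{13661}\right) - \frac{8186}{1923} = 1956 \left(- \frac{1}{13661}\right) - \frac{8186}{1923} = - \frac{1956}{13661} - \frac{8186}{1923} = - \frac{115590334}{26270103}$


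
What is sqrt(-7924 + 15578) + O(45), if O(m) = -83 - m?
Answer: -128 + sqrt(7654) ≈ -40.513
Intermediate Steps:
sqrt(-7924 + 15578) + O(45) = sqrt(-7924 + 15578) + (-83 - 1*45) = sqrt(7654) + (-83 - 45) = sqrt(7654) - 128 = -128 + sqrt(7654)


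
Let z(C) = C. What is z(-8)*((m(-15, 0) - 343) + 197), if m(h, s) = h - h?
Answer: 1168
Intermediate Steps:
m(h, s) = 0
z(-8)*((m(-15, 0) - 343) + 197) = -8*((0 - 343) + 197) = -8*(-343 + 197) = -8*(-146) = 1168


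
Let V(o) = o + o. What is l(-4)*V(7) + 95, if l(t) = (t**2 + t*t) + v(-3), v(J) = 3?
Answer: 585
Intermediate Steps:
V(o) = 2*o
l(t) = 3 + 2*t**2 (l(t) = (t**2 + t*t) + 3 = (t**2 + t**2) + 3 = 2*t**2 + 3 = 3 + 2*t**2)
l(-4)*V(7) + 95 = (3 + 2*(-4)**2)*(2*7) + 95 = (3 + 2*16)*14 + 95 = (3 + 32)*14 + 95 = 35*14 + 95 = 490 + 95 = 585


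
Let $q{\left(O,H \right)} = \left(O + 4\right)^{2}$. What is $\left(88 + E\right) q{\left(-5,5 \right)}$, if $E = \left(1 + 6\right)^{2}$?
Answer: $137$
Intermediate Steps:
$E = 49$ ($E = 7^{2} = 49$)
$q{\left(O,H \right)} = \left(4 + O\right)^{2}$
$\left(88 + E\right) q{\left(-5,5 \right)} = \left(88 + 49\right) \left(4 - 5\right)^{2} = 137 \left(-1\right)^{2} = 137 \cdot 1 = 137$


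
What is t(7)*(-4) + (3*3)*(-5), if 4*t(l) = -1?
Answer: -44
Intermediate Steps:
t(l) = -1/4 (t(l) = (1/4)*(-1) = -1/4)
t(7)*(-4) + (3*3)*(-5) = -1/4*(-4) + (3*3)*(-5) = 1 + 9*(-5) = 1 - 45 = -44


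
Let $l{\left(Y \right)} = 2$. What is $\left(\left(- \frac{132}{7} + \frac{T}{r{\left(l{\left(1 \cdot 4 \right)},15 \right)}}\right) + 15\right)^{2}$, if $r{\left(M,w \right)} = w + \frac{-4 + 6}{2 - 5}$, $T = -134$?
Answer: $\frac{15800625}{90601} \approx 174.4$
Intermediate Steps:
$r{\left(M,w \right)} = - \frac{2}{3} + w$ ($r{\left(M,w \right)} = w + \frac{2}{-3} = w + 2 \left(- \frac{1}{3}\right) = w - \frac{2}{3} = - \frac{2}{3} + w$)
$\left(\left(- \frac{132}{7} + \frac{T}{r{\left(l{\left(1 \cdot 4 \right)},15 \right)}}\right) + 15\right)^{2} = \left(\left(- \frac{132}{7} - \frac{134}{- \frac{2}{3} + 15}\right) + 15\right)^{2} = \left(\left(\left(-132\right) \frac{1}{7} - \frac{134}{\frac{43}{3}}\right) + 15\right)^{2} = \left(\left(- \frac{132}{7} - \frac{402}{43}\right) + 15\right)^{2} = \left(- \frac{8490}{301} + 15\right)^{2} = \left(- \frac{3975}{301}\right)^{2} = \frac{15800625}{90601}$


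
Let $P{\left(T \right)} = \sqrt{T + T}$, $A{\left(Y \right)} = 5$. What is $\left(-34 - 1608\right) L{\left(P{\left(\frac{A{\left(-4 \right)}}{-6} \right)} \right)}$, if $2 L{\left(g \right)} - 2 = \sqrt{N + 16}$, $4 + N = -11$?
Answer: $-2463$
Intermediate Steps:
$N = -15$ ($N = -4 - 11 = -15$)
$P{\left(T \right)} = \sqrt{2} \sqrt{T}$ ($P{\left(T \right)} = \sqrt{2 T} = \sqrt{2} \sqrt{T}$)
$L{\left(g \right)} = \frac{3}{2}$ ($L{\left(g \right)} = 1 + \frac{\sqrt{-15 + 16}}{2} = 1 + \frac{\sqrt{1}}{2} = 1 + \frac{1}{2} \cdot 1 = 1 + \frac{1}{2} = \frac{3}{2}$)
$\left(-34 - 1608\right) L{\left(P{\left(\frac{A{\left(-4 \right)}}{-6} \right)} \right)} = \left(-34 - 1608\right) \frac{3}{2} = \left(-1642\right) \frac{3}{2} = -2463$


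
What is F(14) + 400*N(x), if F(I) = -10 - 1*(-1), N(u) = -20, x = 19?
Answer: -8009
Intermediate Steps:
F(I) = -9 (F(I) = -10 + 1 = -9)
F(14) + 400*N(x) = -9 + 400*(-20) = -9 - 8000 = -8009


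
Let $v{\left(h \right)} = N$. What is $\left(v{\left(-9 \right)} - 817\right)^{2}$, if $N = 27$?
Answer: $624100$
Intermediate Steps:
$v{\left(h \right)} = 27$
$\left(v{\left(-9 \right)} - 817\right)^{2} = \left(27 - 817\right)^{2} = \left(-790\right)^{2} = 624100$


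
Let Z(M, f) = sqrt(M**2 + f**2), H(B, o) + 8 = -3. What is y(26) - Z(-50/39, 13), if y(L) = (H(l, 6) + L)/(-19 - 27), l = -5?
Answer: -15/46 - sqrt(259549)/39 ≈ -13.389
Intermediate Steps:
H(B, o) = -11 (H(B, o) = -8 - 3 = -11)
y(L) = 11/46 - L/46 (y(L) = (-11 + L)/(-19 - 27) = (-11 + L)/(-46) = (-11 + L)*(-1/46) = 11/46 - L/46)
y(26) - Z(-50/39, 13) = (11/46 - 1/46*26) - sqrt((-50/39)**2 + 13**2) = (11/46 - 13/23) - sqrt((-50*1/39)**2 + 169) = -15/46 - sqrt((-50/39)**2 + 169) = -15/46 - sqrt(2500/1521 + 169) = -15/46 - sqrt(259549/1521) = -15/46 - sqrt(259549)/39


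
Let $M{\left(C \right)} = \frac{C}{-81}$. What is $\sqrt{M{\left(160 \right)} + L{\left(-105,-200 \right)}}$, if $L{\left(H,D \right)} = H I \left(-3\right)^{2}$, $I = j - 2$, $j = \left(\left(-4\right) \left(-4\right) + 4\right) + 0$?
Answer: $\frac{i \sqrt{1377970}}{9} \approx 130.43 i$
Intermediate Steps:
$M{\left(C \right)} = - \frac{C}{81}$ ($M{\left(C \right)} = C \left(- \frac{1}{81}\right) = - \frac{C}{81}$)
$j = 20$ ($j = \left(16 + 4\right) + 0 = 20 + 0 = 20$)
$I = 18$ ($I = 20 - 2 = 18$)
$L{\left(H,D \right)} = 162 H$ ($L{\left(H,D \right)} = H 18 \left(-3\right)^{2} = 18 H 9 = 162 H$)
$\sqrt{M{\left(160 \right)} + L{\left(-105,-200 \right)}} = \sqrt{\left(- \frac{1}{81}\right) 160 + 162 \left(-105\right)} = \sqrt{- \frac{160}{81} - 17010} = \sqrt{- \frac{1377970}{81}} = \frac{i \sqrt{1377970}}{9}$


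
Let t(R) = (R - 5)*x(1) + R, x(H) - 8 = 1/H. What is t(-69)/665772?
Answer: -245/221924 ≈ -0.0011040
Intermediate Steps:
x(H) = 8 + 1/H
t(R) = -45 + 10*R (t(R) = (R - 5)*(8 + 1/1) + R = (-5 + R)*(8 + 1) + R = (-5 + R)*9 + R = (-45 + 9*R) + R = -45 + 10*R)
t(-69)/665772 = (-45 + 10*(-69))/665772 = (-45 - 690)*(1/665772) = -735*1/665772 = -245/221924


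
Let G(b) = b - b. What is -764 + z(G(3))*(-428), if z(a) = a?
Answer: -764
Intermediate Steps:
G(b) = 0
-764 + z(G(3))*(-428) = -764 + 0*(-428) = -764 + 0 = -764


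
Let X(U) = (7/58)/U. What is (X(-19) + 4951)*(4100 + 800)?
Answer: 13367187750/551 ≈ 2.4260e+7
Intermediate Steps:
X(U) = 7/(58*U) (X(U) = (7*(1/58))/U = 7/(58*U))
(X(-19) + 4951)*(4100 + 800) = ((7/58)/(-19) + 4951)*(4100 + 800) = ((7/58)*(-1/19) + 4951)*4900 = (-7/1102 + 4951)*4900 = (5455995/1102)*4900 = 13367187750/551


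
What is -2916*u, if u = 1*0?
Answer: 0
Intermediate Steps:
u = 0
-2916*u = -2916*0 = 0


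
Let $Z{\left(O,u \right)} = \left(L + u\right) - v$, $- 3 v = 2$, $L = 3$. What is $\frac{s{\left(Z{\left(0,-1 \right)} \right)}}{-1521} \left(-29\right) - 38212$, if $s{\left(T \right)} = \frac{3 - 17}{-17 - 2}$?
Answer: $- \frac{1104288182}{28899} \approx -38212.0$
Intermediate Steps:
$v = - \frac{2}{3}$ ($v = \left(- \frac{1}{3}\right) 2 = - \frac{2}{3} \approx -0.66667$)
$Z{\left(O,u \right)} = \frac{11}{3} + u$ ($Z{\left(O,u \right)} = \left(3 + u\right) - - \frac{2}{3} = \left(3 + u\right) + \frac{2}{3} = \frac{11}{3} + u$)
$s{\left(T \right)} = \frac{14}{19}$ ($s{\left(T \right)} = - \frac{14}{-19} = \left(-14\right) \left(- \frac{1}{19}\right) = \frac{14}{19}$)
$\frac{s{\left(Z{\left(0,-1 \right)} \right)}}{-1521} \left(-29\right) - 38212 = \frac{14}{19 \left(-1521\right)} \left(-29\right) - 38212 = \frac{14}{19} \left(- \frac{1}{1521}\right) \left(-29\right) - 38212 = \left(- \frac{14}{28899}\right) \left(-29\right) - 38212 = \frac{406}{28899} - 38212 = - \frac{1104288182}{28899}$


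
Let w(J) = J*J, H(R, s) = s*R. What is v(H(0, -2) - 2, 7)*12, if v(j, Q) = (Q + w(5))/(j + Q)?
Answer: 384/5 ≈ 76.800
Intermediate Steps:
H(R, s) = R*s
w(J) = J²
v(j, Q) = (25 + Q)/(Q + j) (v(j, Q) = (Q + 5²)/(j + Q) = (Q + 25)/(Q + j) = (25 + Q)/(Q + j))
v(H(0, -2) - 2, 7)*12 = ((25 + 7)/(7 + (0*(-2) - 2)))*12 = (32/(7 + (0 - 2)))*12 = (32/(7 - 2))*12 = (32/5)*12 = 384/5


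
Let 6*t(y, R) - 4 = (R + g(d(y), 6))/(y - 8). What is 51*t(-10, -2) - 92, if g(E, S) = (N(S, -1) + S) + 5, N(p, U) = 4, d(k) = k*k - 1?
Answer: -2309/36 ≈ -64.139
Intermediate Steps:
d(k) = -1 + k² (d(k) = k² - 1 = -1 + k²)
g(E, S) = 9 + S (g(E, S) = (4 + S) + 5 = 9 + S)
t(y, R) = ⅔ + (15 + R)/(6*(-8 + y)) (t(y, R) = ⅔ + ((R + (9 + 6))/(y - 8))/6 = ⅔ + ((R + 15)/(-8 + y))/6 = ⅔ + ((15 + R)/(-8 + y))/6 = ⅔ + (15 + R)/(6*(-8 + y)))
51*t(-10, -2) - 92 = 51*((-17 - 2 + 4*(-10))/(6*(-8 - 10))) - 92 = 51*((⅙)*(-17 - 2 - 40)/(-18)) - 92 = 51*((⅙)*(-1/18)*(-59)) - 92 = 51*(59/108) - 92 = 1003/36 - 92 = -2309/36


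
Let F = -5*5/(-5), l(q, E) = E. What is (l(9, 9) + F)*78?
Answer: 1092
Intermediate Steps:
F = 5 (F = -25*(-⅕) = 5)
(l(9, 9) + F)*78 = (9 + 5)*78 = 14*78 = 1092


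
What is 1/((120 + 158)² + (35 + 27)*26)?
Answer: 1/78896 ≈ 1.2675e-5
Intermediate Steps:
1/((120 + 158)² + (35 + 27)*26) = 1/(278² + 62*26) = 1/(77284 + 1612) = 1/78896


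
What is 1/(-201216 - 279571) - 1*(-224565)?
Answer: 107967932654/480787 ≈ 2.2457e+5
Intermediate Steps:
1/(-201216 - 279571) - 1*(-224565) = 1/(-480787) + 224565 = -1/480787 + 224565 = 107967932654/480787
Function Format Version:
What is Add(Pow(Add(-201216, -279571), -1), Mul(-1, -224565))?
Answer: Rational(107967932654, 480787) ≈ 2.2457e+5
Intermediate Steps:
Add(Pow(Add(-201216, -279571), -1), Mul(-1, -224565)) = Add(Pow(-480787, -1), 224565) = Add(Rational(-1, 480787), 224565) = Rational(107967932654, 480787)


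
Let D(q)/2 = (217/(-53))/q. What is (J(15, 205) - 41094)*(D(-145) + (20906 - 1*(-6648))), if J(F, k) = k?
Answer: -8658365309436/7685 ≈ -1.1267e+9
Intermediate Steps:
D(q) = -434/(53*q) (D(q) = 2*((217/(-53))/q) = 2*((217*(-1/53))/q) = 2*(-217/(53*q)) = -434/(53*q))
(J(15, 205) - 41094)*(D(-145) + (20906 - 1*(-6648))) = (205 - 41094)*(-434/53/(-145) + (20906 - 1*(-6648))) = -40889*(-434/53*(-1/145) + (20906 + 6648)) = -40889*(434/7685 + 27554) = -40889*211752924/7685 = -8658365309436/7685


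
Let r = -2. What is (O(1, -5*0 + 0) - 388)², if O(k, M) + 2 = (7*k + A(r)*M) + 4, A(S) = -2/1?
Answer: 143641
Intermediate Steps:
A(S) = -2 (A(S) = -2*1 = -2)
O(k, M) = 2 - 2*M + 7*k (O(k, M) = -2 + ((7*k - 2*M) + 4) = -2 + ((-2*M + 7*k) + 4) = -2 + (4 - 2*M + 7*k) = 2 - 2*M + 7*k)
(O(1, -5*0 + 0) - 388)² = ((2 - 2*(-5*0 + 0) + 7*1) - 388)² = ((2 - 2*(0 + 0) + 7) - 388)² = ((2 - 2*0 + 7) - 388)² = ((2 + 0 + 7) - 388)² = (9 - 388)² = (-379)² = 143641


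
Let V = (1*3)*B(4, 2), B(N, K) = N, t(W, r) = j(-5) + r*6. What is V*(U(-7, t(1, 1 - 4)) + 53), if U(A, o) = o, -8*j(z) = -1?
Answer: 843/2 ≈ 421.50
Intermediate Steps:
j(z) = ⅛ (j(z) = -⅛*(-1) = ⅛)
t(W, r) = ⅛ + 6*r (t(W, r) = ⅛ + r*6 = ⅛ + 6*r)
V = 12 (V = (1*3)*4 = 3*4 = 12)
V*(U(-7, t(1, 1 - 4)) + 53) = 12*((⅛ + 6*(1 - 4)) + 53) = 12*((⅛ + 6*(-3)) + 53) = 12*((⅛ - 18) + 53) = 12*(-143/8 + 53) = 12*(281/8) = 843/2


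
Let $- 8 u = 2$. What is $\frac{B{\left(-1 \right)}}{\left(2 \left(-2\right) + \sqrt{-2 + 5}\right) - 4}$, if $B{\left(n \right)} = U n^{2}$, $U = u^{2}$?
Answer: $- \frac{1}{122} - \frac{\sqrt{3}}{976} \approx -0.0099714$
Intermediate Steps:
$u = - \frac{1}{4}$ ($u = \left(- \frac{1}{8}\right) 2 = - \frac{1}{4} \approx -0.25$)
$U = \frac{1}{16}$ ($U = \left(- \frac{1}{4}\right)^{2} = \frac{1}{16} \approx 0.0625$)
$B{\left(n \right)} = \frac{n^{2}}{16}$
$\frac{B{\left(-1 \right)}}{\left(2 \left(-2\right) + \sqrt{-2 + 5}\right) - 4} = \frac{\frac{1}{16} \left(-1\right)^{2}}{\left(2 \left(-2\right) + \sqrt{-2 + 5}\right) - 4} = \frac{\frac{1}{16} \cdot 1}{\left(-4 + \sqrt{3}\right) - 4} = \frac{1}{16 \left(-8 + \sqrt{3}\right)}$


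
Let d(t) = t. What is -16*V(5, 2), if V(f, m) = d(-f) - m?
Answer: 112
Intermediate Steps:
V(f, m) = -f - m
-16*V(5, 2) = -16*(-1*5 - 1*2) = -16*(-5 - 2) = -16*(-7) = 112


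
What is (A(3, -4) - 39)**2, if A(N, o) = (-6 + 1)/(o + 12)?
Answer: 100489/64 ≈ 1570.1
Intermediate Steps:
A(N, o) = -5/(12 + o)
(A(3, -4) - 39)**2 = (-5/(12 - 4) - 39)**2 = (-5/8 - 39)**2 = (-317/8)**2 = 100489/64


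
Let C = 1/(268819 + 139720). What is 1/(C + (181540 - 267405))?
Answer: -408539/35079201234 ≈ -1.1646e-5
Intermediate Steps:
C = 1/408539 ≈ 2.4477e-6
1/(C + (181540 - 267405)) = 1/(1/408539 + (181540 - 267405)) = 1/(1/408539 - 85865) = 1/(-35079201234/408539) = -408539/35079201234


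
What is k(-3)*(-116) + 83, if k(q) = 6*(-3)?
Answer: 2171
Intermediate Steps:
k(q) = -18
k(-3)*(-116) + 83 = -18*(-116) + 83 = 2088 + 83 = 2171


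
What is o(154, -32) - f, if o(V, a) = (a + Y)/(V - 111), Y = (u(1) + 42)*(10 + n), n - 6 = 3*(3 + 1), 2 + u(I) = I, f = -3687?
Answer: 159657/43 ≈ 3713.0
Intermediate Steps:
u(I) = -2 + I
n = 18 (n = 6 + 3*(3 + 1) = 6 + 3*4 = 6 + 12 = 18)
Y = 1148 (Y = ((-2 + 1) + 42)*(10 + 18) = (-1 + 42)*28 = 41*28 = 1148)
o(V, a) = (1148 + a)/(-111 + V) (o(V, a) = (a + 1148)/(V - 111) = (1148 + a)/(-111 + V))
o(154, -32) - f = (1148 - 32)/(-111 + 154) - 1*(-3687) = 1116/43 + 3687 = 159657/43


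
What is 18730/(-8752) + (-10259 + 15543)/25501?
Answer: -215694081/111592376 ≈ -1.9329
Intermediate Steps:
18730/(-8752) + (-10259 + 15543)/25501 = 18730*(-1/8752) + 5284*(1/25501) = -9365/4376 + 5284/25501 = -215694081/111592376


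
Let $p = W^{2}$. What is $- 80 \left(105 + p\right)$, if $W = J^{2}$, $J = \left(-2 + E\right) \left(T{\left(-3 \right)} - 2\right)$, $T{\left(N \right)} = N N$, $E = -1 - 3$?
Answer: $-248944080$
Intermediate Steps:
$E = -4$ ($E = -1 - 3 = -4$)
$T{\left(N \right)} = N^{2}$
$J = -42$ ($J = \left(-2 - 4\right) \left(\left(-3\right)^{2} - 2\right) = - 6 \left(9 - 2\right) = \left(-6\right) 7 = -42$)
$W = 1764$ ($W = \left(-42\right)^{2} = 1764$)
$p = 3111696$ ($p = 1764^{2} = 3111696$)
$- 80 \left(105 + p\right) = - 80 \left(105 + 3111696\right) = \left(-80\right) 3111801 = -248944080$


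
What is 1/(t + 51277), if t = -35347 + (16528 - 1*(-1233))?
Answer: 1/33691 ≈ 2.9682e-5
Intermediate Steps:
t = -17586 (t = -35347 + (16528 + 1233) = -35347 + 17761 = -17586)
1/(t + 51277) = 1/(-17586 + 51277) = 1/33691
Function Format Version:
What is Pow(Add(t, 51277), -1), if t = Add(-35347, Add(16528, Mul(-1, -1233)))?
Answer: Rational(1, 33691) ≈ 2.9682e-5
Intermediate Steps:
t = -17586 (t = Add(-35347, Add(16528, 1233)) = Add(-35347, 17761) = -17586)
Pow(Add(t, 51277), -1) = Pow(Add(-17586, 51277), -1) = Pow(33691, -1) = Rational(1, 33691)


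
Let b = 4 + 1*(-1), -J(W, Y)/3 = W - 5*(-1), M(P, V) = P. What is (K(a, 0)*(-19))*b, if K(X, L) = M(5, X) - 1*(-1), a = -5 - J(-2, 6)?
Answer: -342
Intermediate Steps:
J(W, Y) = -15 - 3*W (J(W, Y) = -3*(W - 5*(-1)) = -3*(W + 5) = -3*(5 + W) = -15 - 3*W)
a = 4 (a = -5 - (-15 - 3*(-2)) = -5 - (-15 + 6) = -5 - 1*(-9) = -5 + 9 = 4)
K(X, L) = 6 (K(X, L) = 5 - 1*(-1) = 5 + 1 = 6)
b = 3 (b = 4 - 1 = 3)
(K(a, 0)*(-19))*b = (6*(-19))*3 = -114*3 = -342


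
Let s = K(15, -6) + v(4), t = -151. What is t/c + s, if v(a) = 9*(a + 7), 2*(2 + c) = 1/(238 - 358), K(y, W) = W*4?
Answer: 72315/481 ≈ 150.34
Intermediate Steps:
K(y, W) = 4*W
c = -481/240 (c = -2 + 1/(2*(238 - 358)) = -2 + (1/2)/(-120) = -2 + (1/2)*(-1/120) = -2 - 1/240 = -481/240 ≈ -2.0042)
v(a) = 63 + 9*a (v(a) = 9*(7 + a) = 63 + 9*a)
s = 75 (s = 4*(-6) + (63 + 9*4) = -24 + (63 + 36) = -24 + 99 = 75)
t/c + s = -151/(-481/240) + 75 = -151*(-240/481) + 75 = 36240/481 + 75 = 72315/481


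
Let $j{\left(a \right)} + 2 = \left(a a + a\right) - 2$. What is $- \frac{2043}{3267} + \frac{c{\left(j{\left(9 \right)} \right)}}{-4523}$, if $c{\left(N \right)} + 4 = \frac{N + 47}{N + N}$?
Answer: $- \frac{176394547}{282398028} \approx -0.62463$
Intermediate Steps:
$j{\left(a \right)} = -4 + a + a^{2}$ ($j{\left(a \right)} = -2 - \left(2 - a - a a\right) = -2 - \left(2 - a - a^{2}\right) = -2 + \left(-2 + a + a^{2}\right) = -4 + a + a^{2}$)
$c{\left(N \right)} = -4 + \frac{47 + N}{2 N}$ ($c{\left(N \right)} = -4 + \frac{N + 47}{N + N} = -4 + \frac{47 + N}{2 N}$)
$- \frac{2043}{3267} + \frac{c{\left(j{\left(9 \right)} \right)}}{-4523} = - \frac{2043}{3267} + \frac{\frac{1}{2} \frac{1}{-4 + 9 + 9^{2}} \left(47 - 7 \left(-4 + 9 + 9^{2}\right)\right)}{-4523} = \left(-2043\right) \frac{1}{3267} + \frac{47 - 7 \left(-4 + 9 + 81\right)}{2 \left(-4 + 9 + 81\right)} \left(- \frac{1}{4523}\right) = - \frac{227}{363} + \frac{47 - 602}{2 \cdot 86} \left(- \frac{1}{4523}\right) = - \frac{227}{363} + \frac{1}{2} \cdot \frac{1}{86} \left(47 - 602\right) \left(- \frac{1}{4523}\right) = - \frac{227}{363} + \frac{1}{2} \cdot \frac{1}{86} \left(-555\right) \left(- \frac{1}{4523}\right) = - \frac{227}{363} - - \frac{555}{777956} = - \frac{227}{363} + \frac{555}{777956} = - \frac{176394547}{282398028}$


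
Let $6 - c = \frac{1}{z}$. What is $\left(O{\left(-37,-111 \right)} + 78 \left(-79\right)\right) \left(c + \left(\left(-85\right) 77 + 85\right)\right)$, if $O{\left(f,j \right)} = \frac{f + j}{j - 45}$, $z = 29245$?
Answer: $\frac{45352373411911}{1140555} \approx 3.9763 \cdot 10^{7}$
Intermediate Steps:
$c = \frac{175469}{29245}$ ($c = 6 - \frac{1}{29245} = \frac{175469}{29245} \approx 6.0$)
$O{\left(f,j \right)} = \frac{f + j}{-45 + j}$
$\left(O{\left(-37,-111 \right)} + 78 \left(-79\right)\right) \left(c + \left(\left(-85\right) 77 + 85\right)\right) = \left(\frac{-37 - 111}{-45 - 111} + 78 \left(-79\right)\right) \left(\frac{175469}{29245} + \left(\left(-85\right) 77 + 85\right)\right) = \left(\frac{1}{-156} \left(-148\right) - 6162\right) \left(\frac{175469}{29245} + \left(-6545 + 85\right)\right) = \left(\left(- \frac{1}{156}\right) \left(-148\right) - 6162\right) \left(\frac{175469}{29245} - 6460\right) = \left(\frac{37}{39} - 6162\right) \left(- \frac{188747231}{29245}\right) = \left(- \frac{240281}{39}\right) \left(- \frac{188747231}{29245}\right) = \frac{45352373411911}{1140555}$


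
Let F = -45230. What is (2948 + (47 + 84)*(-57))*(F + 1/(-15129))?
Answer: 3092282428249/15129 ≈ 2.0439e+8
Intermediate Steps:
(2948 + (47 + 84)*(-57))*(F + 1/(-15129)) = (2948 + (47 + 84)*(-57))*(-45230 + 1/(-15129)) = (2948 + 131*(-57))*(-45230 - 1/15129) = (2948 - 7467)*(-684284671/15129) = -4519*(-684284671/15129) = 3092282428249/15129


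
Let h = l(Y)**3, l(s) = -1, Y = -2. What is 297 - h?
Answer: 298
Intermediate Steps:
h = -1 (h = (-1)**3 = -1)
297 - h = 297 - 1*(-1) = 297 + 1 = 298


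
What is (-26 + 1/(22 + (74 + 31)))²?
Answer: 10896601/16129 ≈ 675.59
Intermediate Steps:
(-26 + 1/(22 + (74 + 31)))² = (-26 + 1/(22 + 105))² = (-26 + 1/127)² = (-3301/127)² = 10896601/16129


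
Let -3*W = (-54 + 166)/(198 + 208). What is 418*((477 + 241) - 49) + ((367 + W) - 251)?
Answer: 24338938/87 ≈ 2.7976e+5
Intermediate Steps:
W = -8/87 (W = -(-54 + 166)/(3*(198 + 208)) = -112/(3*406) = -⅓*8/29 = -8/87 ≈ -0.091954)
418*((477 + 241) - 49) + ((367 + W) - 251) = 418*((477 + 241) - 49) + ((367 - 8/87) - 251) = 418*(718 - 49) + (31921/87 - 251) = 418*669 + 10084/87 = 279642 + 10084/87 = 24338938/87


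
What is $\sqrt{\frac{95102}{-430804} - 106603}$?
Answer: $\frac{i \sqrt{4946178539631714}}{215402} \approx 326.5 i$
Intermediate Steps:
$\sqrt{\frac{95102}{-430804} - 106603} = \sqrt{95102 \left(- \frac{1}{430804}\right) - 106603} = \sqrt{- \frac{47551}{215402} - 106603} = \sqrt{- \frac{22962546957}{215402}} = \frac{i \sqrt{4946178539631714}}{215402}$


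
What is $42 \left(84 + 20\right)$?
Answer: $4368$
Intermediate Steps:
$42 \left(84 + 20\right) = 42 \cdot 104 = 4368$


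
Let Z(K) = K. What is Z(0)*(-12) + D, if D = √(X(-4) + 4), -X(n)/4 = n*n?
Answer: 2*I*√15 ≈ 7.746*I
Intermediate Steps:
X(n) = -4*n² (X(n) = -4*n*n = -4*n²)
D = 2*I*√15 (D = √(-4*(-4)² + 4) = √(-4*16 + 4) = √(-64 + 4) = √(-60) = 2*I*√15 ≈ 7.746*I)
Z(0)*(-12) + D = 0*(-12) + 2*I*√15 = 0 + 2*I*√15 = 2*I*√15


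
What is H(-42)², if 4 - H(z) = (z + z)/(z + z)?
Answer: 9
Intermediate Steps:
H(z) = 3 (H(z) = 4 - (z + z)/(z + z) = 4 - 2*z/(2*z) = 4 - 2*z*1/(2*z) = 4 - 1*1 = 4 - 1 = 3)
H(-42)² = 3² = 9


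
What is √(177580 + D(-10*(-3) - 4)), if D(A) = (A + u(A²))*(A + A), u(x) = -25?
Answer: 4*√11102 ≈ 421.46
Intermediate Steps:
D(A) = 2*A*(-25 + A) (D(A) = (A - 25)*(A + A) = (-25 + A)*(2*A) = 2*A*(-25 + A))
√(177580 + D(-10*(-3) - 4)) = √(177580 + 2*(-10*(-3) - 4)*(-25 + (-10*(-3) - 4))) = √(177580 + 2*(30 - 4)*(-25 + (30 - 4))) = √(177580 + 2*26*(-25 + 26)) = √(177580 + 2*26*1) = √(177580 + 52) = √177632 = 4*√11102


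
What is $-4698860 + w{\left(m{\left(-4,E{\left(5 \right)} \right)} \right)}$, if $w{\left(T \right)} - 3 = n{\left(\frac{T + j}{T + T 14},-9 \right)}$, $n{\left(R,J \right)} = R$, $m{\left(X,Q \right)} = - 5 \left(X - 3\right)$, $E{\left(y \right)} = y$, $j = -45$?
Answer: $- \frac{493379987}{105} \approx -4.6989 \cdot 10^{6}$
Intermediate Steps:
$m{\left(X,Q \right)} = 15 - 5 X$ ($m{\left(X,Q \right)} = - 5 \left(-3 + X\right) = 15 - 5 X$)
$w{\left(T \right)} = 3 + \frac{-45 + T}{15 T}$ ($w{\left(T \right)} = 3 + \frac{T - 45}{T + T 14} = 3 + \frac{-45 + T}{T + 14 T} = 3 + \frac{-45 + T}{15 T}$)
$-4698860 + w{\left(m{\left(-4,E{\left(5 \right)} \right)} \right)} = -4698860 + \left(\frac{46}{15} - \frac{3}{15 - -20}\right) = -4698860 + \left(\frac{46}{15} - \frac{3}{15 + 20}\right) = -4698860 + \left(\frac{46}{15} - \frac{3}{35}\right) = -4698860 + \frac{313}{105} = - \frac{493379987}{105}$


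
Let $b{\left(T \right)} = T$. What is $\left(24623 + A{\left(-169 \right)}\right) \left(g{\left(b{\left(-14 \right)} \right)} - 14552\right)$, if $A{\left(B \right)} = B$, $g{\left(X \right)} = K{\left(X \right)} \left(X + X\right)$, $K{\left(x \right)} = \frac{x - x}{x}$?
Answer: $-355854608$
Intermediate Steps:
$K{\left(x \right)} = 0$ ($K{\left(x \right)} = \frac{0}{x} = 0$)
$g{\left(X \right)} = 0$ ($g{\left(X \right)} = 0 \left(X + X\right) = 0 \cdot 2 X = 0$)
$\left(24623 + A{\left(-169 \right)}\right) \left(g{\left(b{\left(-14 \right)} \right)} - 14552\right) = \left(24623 - 169\right) \left(0 - 14552\right) = 24454 \left(-14552\right) = -355854608$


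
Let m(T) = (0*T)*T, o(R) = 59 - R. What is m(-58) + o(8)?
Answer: 51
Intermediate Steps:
m(T) = 0 (m(T) = 0*T = 0)
m(-58) + o(8) = 0 + (59 - 1*8) = 0 + (59 - 8) = 0 + 51 = 51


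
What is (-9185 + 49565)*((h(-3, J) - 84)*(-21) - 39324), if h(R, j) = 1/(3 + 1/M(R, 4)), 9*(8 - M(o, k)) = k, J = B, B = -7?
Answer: -107702989680/71 ≈ -1.5169e+9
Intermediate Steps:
J = -7
M(o, k) = 8 - k/9
h(R, j) = 68/213 (h(R, j) = 1/(3 + 1/(8 - ⅑*4)) = 1/(3 + 1/(8 - 4/9)) = 1/(3 + 1/(68/9)) = 1/(3 + 9/68) = 1/(213/68) = 68/213)
(-9185 + 49565)*((h(-3, J) - 84)*(-21) - 39324) = (-9185 + 49565)*((68/213 - 84)*(-21) - 39324) = 40380*(-17824/213*(-21) - 39324) = 40380*(124768/71 - 39324) = 40380*(-2667236/71) = -107702989680/71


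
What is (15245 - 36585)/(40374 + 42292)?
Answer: -10670/41333 ≈ -0.25815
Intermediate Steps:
(15245 - 36585)/(40374 + 42292) = -21340/82666 = -21340*1/82666 = -10670/41333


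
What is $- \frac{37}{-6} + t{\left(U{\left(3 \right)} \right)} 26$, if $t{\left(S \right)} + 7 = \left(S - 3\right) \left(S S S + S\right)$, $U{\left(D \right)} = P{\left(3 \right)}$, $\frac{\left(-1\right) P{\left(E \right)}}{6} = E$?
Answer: $\frac{19163545}{6} \approx 3.1939 \cdot 10^{6}$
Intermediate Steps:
$P{\left(E \right)} = - 6 E$
$U{\left(D \right)} = -18$ ($U{\left(D \right)} = \left(-6\right) 3 = -18$)
$t{\left(S \right)} = -7 + \left(-3 + S\right) \left(S + S^{3}\right)$ ($t{\left(S \right)} = -7 + \left(S - 3\right) \left(S S S + S\right) = -7 + \left(-3 + S\right) \left(S^{2} S + S\right) = -7 + \left(-3 + S\right) \left(S^{3} + S\right) = -7 + \left(-3 + S\right) \left(S + S^{3}\right)$)
$- \frac{37}{-6} + t{\left(U{\left(3 \right)} \right)} 26 = - \frac{37}{-6} + \left(-7 + \left(-18\right)^{2} + \left(-18\right)^{4} - -54 - 3 \left(-18\right)^{3}\right) 26 = \left(-37\right) \left(- \frac{1}{6}\right) + \left(-7 + 324 + 104976 + 54 - -17496\right) 26 = \frac{37}{6} + \left(-7 + 324 + 104976 + 54 + 17496\right) 26 = \frac{37}{6} + 122843 \cdot 26 = \frac{37}{6} + 3193918 = \frac{19163545}{6}$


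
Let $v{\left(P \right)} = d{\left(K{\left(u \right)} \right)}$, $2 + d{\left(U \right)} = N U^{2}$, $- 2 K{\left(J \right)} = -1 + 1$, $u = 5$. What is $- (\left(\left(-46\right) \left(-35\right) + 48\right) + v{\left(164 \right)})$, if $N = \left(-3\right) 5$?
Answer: $-1656$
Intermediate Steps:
$N = -15$
$K{\left(J \right)} = 0$ ($K{\left(J \right)} = - \frac{-1 + 1}{2} = \left(- \frac{1}{2}\right) 0 = 0$)
$d{\left(U \right)} = -2 - 15 U^{2}$
$v{\left(P \right)} = -2$ ($v{\left(P \right)} = -2 - 15 \cdot 0^{2} = -2 - 0 = -2 + 0 = -2$)
$- (\left(\left(-46\right) \left(-35\right) + 48\right) + v{\left(164 \right)}) = - (\left(\left(-46\right) \left(-35\right) + 48\right) - 2) = - (\left(1610 + 48\right) - 2) = - (1658 - 2) = \left(-1\right) 1656 = -1656$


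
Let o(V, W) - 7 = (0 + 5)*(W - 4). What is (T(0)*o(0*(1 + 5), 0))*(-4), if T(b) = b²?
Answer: 0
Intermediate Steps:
o(V, W) = -13 + 5*W (o(V, W) = 7 + (0 + 5)*(W - 4) = 7 + 5*(-4 + W) = 7 + (-20 + 5*W) = -13 + 5*W)
(T(0)*o(0*(1 + 5), 0))*(-4) = (0²*(-13 + 5*0))*(-4) = (0*(-13 + 0))*(-4) = (0*(-13))*(-4) = 0*(-4) = 0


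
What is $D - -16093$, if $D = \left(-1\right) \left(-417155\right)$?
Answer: $433248$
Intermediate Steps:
$D = 417155$
$D - -16093 = 417155 - -16093 = 417155 + 16093 = 433248$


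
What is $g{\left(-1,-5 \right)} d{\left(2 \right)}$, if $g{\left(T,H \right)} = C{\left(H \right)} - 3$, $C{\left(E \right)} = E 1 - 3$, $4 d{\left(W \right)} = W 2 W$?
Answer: $-22$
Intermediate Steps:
$d{\left(W \right)} = \frac{W^{2}}{2}$ ($d{\left(W \right)} = \frac{W 2 W}{4} = \frac{2 W W}{4} = \frac{2 W^{2}}{4} = \frac{W^{2}}{2}$)
$C{\left(E \right)} = -3 + E$ ($C{\left(E \right)} = E - 3 = -3 + E$)
$g{\left(T,H \right)} = -6 + H$ ($g{\left(T,H \right)} = \left(-3 + H\right) - 3 = -6 + H$)
$g{\left(-1,-5 \right)} d{\left(2 \right)} = \left(-6 - 5\right) \frac{2^{2}}{2} = - 11 \cdot \frac{1}{2} \cdot 4 = \left(-11\right) 2 = -22$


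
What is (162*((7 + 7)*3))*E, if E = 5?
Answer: 34020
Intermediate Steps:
(162*((7 + 7)*3))*E = (162*((7 + 7)*3))*5 = (162*(14*3))*5 = (162*42)*5 = 6804*5 = 34020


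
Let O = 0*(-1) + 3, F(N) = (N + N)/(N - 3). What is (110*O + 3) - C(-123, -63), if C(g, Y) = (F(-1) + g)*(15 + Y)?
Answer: -5547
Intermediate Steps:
F(N) = 2*N/(-3 + N) (F(N) = (2*N)/(-3 + N) = 2*N/(-3 + N))
O = 3 (O = 0 + 3 = 3)
C(g, Y) = (½ + g)*(15 + Y) (C(g, Y) = (2*(-1)/(-3 - 1) + g)*(15 + Y) = (2*(-1)/(-4) + g)*(15 + Y) = (2*(-1)*(-¼) + g)*(15 + Y) = (½ + g)*(15 + Y))
(110*O + 3) - C(-123, -63) = (110*3 + 3) - (15/2 + (½)*(-63) + 15*(-123) - 63*(-123)) = (330 + 3) - (15/2 - 63/2 - 1845 + 7749) = 333 - 1*5880 = 333 - 5880 = -5547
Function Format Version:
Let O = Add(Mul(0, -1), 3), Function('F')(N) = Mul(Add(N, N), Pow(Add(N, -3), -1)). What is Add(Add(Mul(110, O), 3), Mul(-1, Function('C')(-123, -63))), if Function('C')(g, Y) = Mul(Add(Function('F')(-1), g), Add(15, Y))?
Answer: -5547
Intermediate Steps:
Function('F')(N) = Mul(2, N, Pow(Add(-3, N), -1)) (Function('F')(N) = Mul(Mul(2, N), Pow(Add(-3, N), -1)) = Mul(2, N, Pow(Add(-3, N), -1)))
O = 3 (O = Add(0, 3) = 3)
Function('C')(g, Y) = Mul(Add(Rational(1, 2), g), Add(15, Y)) (Function('C')(g, Y) = Mul(Add(Mul(2, -1, Pow(Add(-3, -1), -1)), g), Add(15, Y)) = Mul(Add(Mul(2, -1, Pow(-4, -1)), g), Add(15, Y)) = Mul(Add(Mul(2, -1, Rational(-1, 4)), g), Add(15, Y)) = Mul(Add(Rational(1, 2), g), Add(15, Y)))
Add(Add(Mul(110, O), 3), Mul(-1, Function('C')(-123, -63))) = Add(Add(Mul(110, 3), 3), Mul(-1, Add(Rational(15, 2), Mul(Rational(1, 2), -63), Mul(15, -123), Mul(-63, -123)))) = Add(Add(330, 3), Mul(-1, Add(Rational(15, 2), Rational(-63, 2), -1845, 7749))) = Add(333, Mul(-1, 5880)) = Add(333, -5880) = -5547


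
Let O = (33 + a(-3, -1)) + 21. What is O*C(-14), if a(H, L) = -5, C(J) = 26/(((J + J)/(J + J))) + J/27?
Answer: 33712/27 ≈ 1248.6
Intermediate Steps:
C(J) = 26 + J/27 (C(J) = 26/(((2*J)/((2*J)))) + J*(1/27) = 26/(((2*J)*(1/(2*J)))) + J/27 = 26/1 + J/27 = 26*1 + J/27 = 26 + J/27)
O = 49 (O = (33 - 5) + 21 = 28 + 21 = 49)
O*C(-14) = 49*(26 + (1/27)*(-14)) = 49*(26 - 14/27) = 49*(688/27) = 33712/27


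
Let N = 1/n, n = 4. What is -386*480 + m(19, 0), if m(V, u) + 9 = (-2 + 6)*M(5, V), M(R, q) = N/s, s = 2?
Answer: -370577/2 ≈ -1.8529e+5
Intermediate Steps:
N = 1/4 ≈ 0.25000
M(R, q) = 1/8 (M(R, q) = (1/4)/2 = (1/4)*(1/2) = 1/8)
m(V, u) = -17/2 (m(V, u) = -9 + (-2 + 6)*(1/8) = -9 + 4*(1/8) = -9 + 1/2 = -17/2)
-386*480 + m(19, 0) = -386*480 - 17/2 = -185280 - 17/2 = -370577/2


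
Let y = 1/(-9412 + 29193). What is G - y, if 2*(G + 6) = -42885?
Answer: -848545559/39562 ≈ -21449.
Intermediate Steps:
G = -42897/2 (G = -6 + (1/2)*(-42885) = -6 - 42885/2 = -42897/2 ≈ -21449.)
y = 1/19781 ≈ 5.0554e-5
G - y = -42897/2 - 1*1/19781 = -42897/2 - 1/19781 = -848545559/39562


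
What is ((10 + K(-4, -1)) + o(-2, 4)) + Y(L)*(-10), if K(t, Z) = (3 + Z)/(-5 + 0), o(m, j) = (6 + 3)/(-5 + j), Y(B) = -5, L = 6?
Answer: 253/5 ≈ 50.600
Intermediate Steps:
o(m, j) = 9/(-5 + j)
K(t, Z) = -3/5 - Z/5 (K(t, Z) = (3 + Z)/(-5) = (3 + Z)*(-1/5) = -3/5 - Z/5)
((10 + K(-4, -1)) + o(-2, 4)) + Y(L)*(-10) = ((10 + (-3/5 - 1/5*(-1))) + 9/(-5 + 4)) - 5*(-10) = ((10 + (-3/5 + 1/5)) + 9/(-1)) + 50 = ((10 - 2/5) + 9*(-1)) + 50 = (48/5 - 9) + 50 = 3/5 + 50 = 253/5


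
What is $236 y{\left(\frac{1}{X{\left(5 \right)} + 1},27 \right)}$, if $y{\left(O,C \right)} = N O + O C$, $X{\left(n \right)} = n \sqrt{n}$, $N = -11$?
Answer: $- \frac{944}{31} + \frac{4720 \sqrt{5}}{31} \approx 310.01$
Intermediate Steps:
$X{\left(n \right)} = n^{\frac{3}{2}}$
$y{\left(O,C \right)} = - 11 O + C O$ ($y{\left(O,C \right)} = - 11 O + O C = - 11 O + C O$)
$236 y{\left(\frac{1}{X{\left(5 \right)} + 1},27 \right)} = 236 \frac{-11 + 27}{5^{\frac{3}{2}} + 1} = 236 \frac{1}{5 \sqrt{5} + 1} \cdot 16 = 236 \frac{1}{1 + 5 \sqrt{5}} \cdot 16 = 236 \frac{16}{1 + 5 \sqrt{5}} = \frac{3776}{1 + 5 \sqrt{5}}$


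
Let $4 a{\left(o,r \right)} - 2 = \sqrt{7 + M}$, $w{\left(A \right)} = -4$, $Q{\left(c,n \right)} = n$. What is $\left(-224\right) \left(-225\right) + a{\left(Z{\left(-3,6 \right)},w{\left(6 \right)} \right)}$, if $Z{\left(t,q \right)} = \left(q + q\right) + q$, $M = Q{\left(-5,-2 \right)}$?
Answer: $\frac{100801}{2} + \frac{\sqrt{5}}{4} \approx 50401.0$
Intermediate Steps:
$M = -2$
$Z{\left(t,q \right)} = 3 q$ ($Z{\left(t,q \right)} = 2 q + q = 3 q$)
$a{\left(o,r \right)} = \frac{1}{2} + \frac{\sqrt{5}}{4}$ ($a{\left(o,r \right)} = \frac{1}{2} + \frac{\sqrt{7 - 2}}{4} = \frac{1}{2} + \frac{\sqrt{5}}{4}$)
$\left(-224\right) \left(-225\right) + a{\left(Z{\left(-3,6 \right)},w{\left(6 \right)} \right)} = \left(-224\right) \left(-225\right) + \left(\frac{1}{2} + \frac{\sqrt{5}}{4}\right) = 50400 + \left(\frac{1}{2} + \frac{\sqrt{5}}{4}\right) = \frac{100801}{2} + \frac{\sqrt{5}}{4}$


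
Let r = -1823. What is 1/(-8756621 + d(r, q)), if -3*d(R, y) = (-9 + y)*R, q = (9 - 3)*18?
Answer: -1/8696462 ≈ -1.1499e-7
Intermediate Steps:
q = 108 (q = 6*18 = 108)
d(R, y) = -R*(-9 + y)/3 (d(R, y) = -(-9 + y)*R/3 = -R*(-9 + y)/3)
1/(-8756621 + d(r, q)) = 1/(-8756621 + (⅓)*(-1823)*(9 - 1*108)) = 1/(-8756621 + (⅓)*(-1823)*(9 - 108)) = 1/(-8756621 + (⅓)*(-1823)*(-99)) = 1/(-8756621 + 60159) = 1/(-8696462) = -1/8696462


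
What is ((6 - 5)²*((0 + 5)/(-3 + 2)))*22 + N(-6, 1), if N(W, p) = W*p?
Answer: -116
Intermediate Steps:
((6 - 5)²*((0 + 5)/(-3 + 2)))*22 + N(-6, 1) = ((6 - 5)²*((0 + 5)/(-3 + 2)))*22 - 6*1 = (1²*(5/(-1)))*22 - 6 = (1*(5*(-1)))*22 - 6 = (1*(-5))*22 - 6 = -5*22 - 6 = -110 - 6 = -116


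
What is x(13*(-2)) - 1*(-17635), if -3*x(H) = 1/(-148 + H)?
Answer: 9205471/522 ≈ 17635.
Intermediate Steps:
x(H) = -1/(3*(-148 + H))
x(13*(-2)) - 1*(-17635) = -1/(-444 + 3*(13*(-2))) - 1*(-17635) = -1/(-444 + 3*(-26)) + 17635 = -1/(-444 - 78) + 17635 = -1/(-522) + 17635 = -1*(-1/522) + 17635 = 1/522 + 17635 = 9205471/522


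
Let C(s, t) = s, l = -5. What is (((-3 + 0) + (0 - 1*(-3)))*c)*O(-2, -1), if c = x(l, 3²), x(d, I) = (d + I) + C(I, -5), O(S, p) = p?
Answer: 0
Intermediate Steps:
x(d, I) = d + 2*I (x(d, I) = (d + I) + I = (I + d) + I = d + 2*I)
c = 13 (c = -5 + 2*3² = -5 + 2*9 = -5 + 18 = 13)
(((-3 + 0) + (0 - 1*(-3)))*c)*O(-2, -1) = (((-3 + 0) + (0 - 1*(-3)))*13)*(-1) = ((-3 + (0 + 3))*13)*(-1) = ((-3 + 3)*13)*(-1) = (0*13)*(-1) = 0*(-1) = 0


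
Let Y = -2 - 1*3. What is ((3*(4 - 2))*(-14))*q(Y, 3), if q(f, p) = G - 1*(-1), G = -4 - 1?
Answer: 336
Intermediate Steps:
G = -5
Y = -5 (Y = -2 - 3 = -5)
q(f, p) = -4 (q(f, p) = -5 - 1*(-1) = -5 + 1 = -4)
((3*(4 - 2))*(-14))*q(Y, 3) = ((3*(4 - 2))*(-14))*(-4) = ((3*2)*(-14))*(-4) = (6*(-14))*(-4) = -84*(-4) = 336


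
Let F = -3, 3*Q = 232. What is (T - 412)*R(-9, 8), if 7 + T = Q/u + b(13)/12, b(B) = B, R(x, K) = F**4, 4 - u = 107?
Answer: -13971771/412 ≈ -33912.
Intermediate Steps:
Q = 232/3 (Q = (1/3)*232 = 232/3 ≈ 77.333)
u = -103 (u = 4 - 1*107 = 4 - 107 = -103)
R(x, K) = 81 (R(x, K) = (-3)**4 = 81)
T = -2747/412 (T = -7 + ((232/3)/(-103) + 13/12) = -7 + ((232/3)*(-1/103) + 13*(1/12)) = -7 + (-232/309 + 13/12) = -7 + 137/412 = -2747/412 ≈ -6.6675)
(T - 412)*R(-9, 8) = (-2747/412 - 412)*81 = -172491/412*81 = -13971771/412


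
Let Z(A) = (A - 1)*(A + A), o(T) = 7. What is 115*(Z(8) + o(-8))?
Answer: 13685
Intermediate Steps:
Z(A) = 2*A*(-1 + A) (Z(A) = (-1 + A)*(2*A) = 2*A*(-1 + A))
115*(Z(8) + o(-8)) = 115*(2*8*(-1 + 8) + 7) = 115*(2*8*7 + 7) = 115*(112 + 7) = 115*119 = 13685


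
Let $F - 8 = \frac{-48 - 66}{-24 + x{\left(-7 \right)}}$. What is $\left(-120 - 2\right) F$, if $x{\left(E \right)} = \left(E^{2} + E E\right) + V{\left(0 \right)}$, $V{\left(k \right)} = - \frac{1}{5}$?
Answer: $- \frac{96868}{123} \approx -787.54$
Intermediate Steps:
$V{\left(k \right)} = - \frac{1}{5}$ ($V{\left(k \right)} = \left(-1\right) \frac{1}{5} = - \frac{1}{5}$)
$x{\left(E \right)} = - \frac{1}{5} + 2 E^{2}$ ($x{\left(E \right)} = \left(E^{2} + E E\right) - \frac{1}{5} = \left(E^{2} + E^{2}\right) - \frac{1}{5} = 2 E^{2} - \frac{1}{5} = - \frac{1}{5} + 2 E^{2}$)
$F = \frac{794}{123}$ ($F = 8 + \frac{-48 - 66}{-24 - \left(\frac{1}{5} - 2 \left(-7\right)^{2}\right)} = 8 - \frac{114}{-24 + \left(- \frac{1}{5} + 2 \cdot 49\right)} = 8 - \frac{114}{-24 + \left(- \frac{1}{5} + 98\right)} = 8 - \frac{114}{-24 + \frac{489}{5}} = 8 - \frac{114}{\frac{369}{5}} = 8 - \frac{190}{123} = \frac{794}{123} \approx 6.4553$)
$\left(-120 - 2\right) F = \left(-120 - 2\right) \frac{794}{123} = \left(-122\right) \frac{794}{123} = - \frac{96868}{123}$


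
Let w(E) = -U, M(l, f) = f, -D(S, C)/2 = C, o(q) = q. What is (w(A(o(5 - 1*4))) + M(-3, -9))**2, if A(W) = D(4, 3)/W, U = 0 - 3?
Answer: 36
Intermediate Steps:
D(S, C) = -2*C
U = -3
A(W) = -6/W (A(W) = (-2*3)/W = -6/W)
w(E) = 3 (w(E) = -1*(-3) = 3)
(w(A(o(5 - 1*4))) + M(-3, -9))**2 = (3 - 9)**2 = (-6)**2 = 36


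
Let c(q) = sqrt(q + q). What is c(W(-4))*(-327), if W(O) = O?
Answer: -654*I*sqrt(2) ≈ -924.9*I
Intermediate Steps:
c(q) = sqrt(2)*sqrt(q) (c(q) = sqrt(2*q) = sqrt(2)*sqrt(q))
c(W(-4))*(-327) = (sqrt(2)*sqrt(-4))*(-327) = (sqrt(2)*(2*I))*(-327) = (2*I*sqrt(2))*(-327) = -654*I*sqrt(2)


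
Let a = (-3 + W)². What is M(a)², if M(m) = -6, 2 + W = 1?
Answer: 36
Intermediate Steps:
W = -1 (W = -2 + 1 = -1)
a = 16 (a = (-3 - 1)² = (-4)² = 16)
M(a)² = (-6)² = 36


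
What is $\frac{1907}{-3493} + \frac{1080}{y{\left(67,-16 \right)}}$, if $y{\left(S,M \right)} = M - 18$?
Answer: $- \frac{1918639}{59381} \approx -32.311$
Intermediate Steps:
$y{\left(S,M \right)} = -18 + M$
$\frac{1907}{-3493} + \frac{1080}{y{\left(67,-16 \right)}} = \frac{1907}{-3493} + \frac{1080}{-18 - 16} = 1907 \left(- \frac{1}{3493}\right) + \frac{1080}{-34} = - \frac{1907}{3493} + 1080 \left(- \frac{1}{34}\right) = - \frac{1907}{3493} - \frac{540}{17} = - \frac{1918639}{59381}$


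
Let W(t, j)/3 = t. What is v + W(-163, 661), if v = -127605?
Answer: -128094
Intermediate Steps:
W(t, j) = 3*t
v + W(-163, 661) = -127605 + 3*(-163) = -127605 - 489 = -128094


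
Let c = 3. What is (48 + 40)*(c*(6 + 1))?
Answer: 1848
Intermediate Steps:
(48 + 40)*(c*(6 + 1)) = (48 + 40)*(3*(6 + 1)) = 88*(3*7) = 88*21 = 1848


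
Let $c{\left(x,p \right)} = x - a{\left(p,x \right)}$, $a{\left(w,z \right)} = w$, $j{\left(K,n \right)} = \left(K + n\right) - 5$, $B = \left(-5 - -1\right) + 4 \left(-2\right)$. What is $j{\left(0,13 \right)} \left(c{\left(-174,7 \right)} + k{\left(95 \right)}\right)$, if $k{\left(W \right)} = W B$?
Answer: $-10568$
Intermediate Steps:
$B = -12$ ($B = \left(-5 + 1\right) - 8 = -4 - 8 = -12$)
$j{\left(K,n \right)} = -5 + K + n$
$c{\left(x,p \right)} = x - p$
$k{\left(W \right)} = - 12 W$ ($k{\left(W \right)} = W \left(-12\right) = - 12 W$)
$j{\left(0,13 \right)} \left(c{\left(-174,7 \right)} + k{\left(95 \right)}\right) = \left(-5 + 0 + 13\right) \left(\left(-174 - 7\right) - 1140\right) = 8 \left(\left(-174 - 7\right) - 1140\right) = 8 \left(-181 - 1140\right) = 8 \left(-1321\right) = -10568$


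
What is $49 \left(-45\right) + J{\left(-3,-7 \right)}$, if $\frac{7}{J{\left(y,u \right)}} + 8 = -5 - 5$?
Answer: $- \frac{39697}{18} \approx -2205.4$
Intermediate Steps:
$J{\left(y,u \right)} = - \frac{7}{18}$ ($J{\left(y,u \right)} = \frac{7}{-8 - 10} = \frac{7}{-18} = 7 \left(- \frac{1}{18}\right) = - \frac{7}{18}$)
$49 \left(-45\right) + J{\left(-3,-7 \right)} = 49 \left(-45\right) - \frac{7}{18} = -2205 - \frac{7}{18} = - \frac{39697}{18}$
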